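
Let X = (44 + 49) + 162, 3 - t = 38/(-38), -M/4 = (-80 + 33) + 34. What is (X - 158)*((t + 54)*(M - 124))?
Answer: -405072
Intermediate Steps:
M = 52 (M = -4*((-80 + 33) + 34) = -4*(-47 + 34) = -4*(-13) = 52)
t = 4 (t = 3 - 38/(-38) = 3 - 38*(-1)/38 = 3 - 1*(-1) = 3 + 1 = 4)
X = 255 (X = 93 + 162 = 255)
(X - 158)*((t + 54)*(M - 124)) = (255 - 158)*((4 + 54)*(52 - 124)) = 97*(58*(-72)) = 97*(-4176) = -405072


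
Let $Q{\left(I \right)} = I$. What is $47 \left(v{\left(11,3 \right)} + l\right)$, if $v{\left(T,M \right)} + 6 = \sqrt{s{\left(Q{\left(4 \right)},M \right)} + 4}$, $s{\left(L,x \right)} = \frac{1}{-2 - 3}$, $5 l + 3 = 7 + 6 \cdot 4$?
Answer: $- \frac{94}{5} + \frac{47 \sqrt{95}}{5} \approx 72.82$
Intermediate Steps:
$l = \frac{28}{5}$ ($l = - \frac{3}{5} + \frac{7 + 6 \cdot 4}{5} = - \frac{3}{5} + \frac{7 + 24}{5} = - \frac{3}{5} + \frac{1}{5} \cdot 31 = - \frac{3}{5} + \frac{31}{5} = \frac{28}{5} \approx 5.6$)
$s{\left(L,x \right)} = - \frac{1}{5}$ ($s{\left(L,x \right)} = \frac{1}{-5} = - \frac{1}{5}$)
$v{\left(T,M \right)} = -6 + \frac{\sqrt{95}}{5}$ ($v{\left(T,M \right)} = -6 + \sqrt{- \frac{1}{5} + 4} = -6 + \sqrt{\frac{19}{5}} = -6 + \frac{\sqrt{95}}{5}$)
$47 \left(v{\left(11,3 \right)} + l\right) = 47 \left(\left(-6 + \frac{\sqrt{95}}{5}\right) + \frac{28}{5}\right) = 47 \left(- \frac{2}{5} + \frac{\sqrt{95}}{5}\right) = - \frac{94}{5} + \frac{47 \sqrt{95}}{5}$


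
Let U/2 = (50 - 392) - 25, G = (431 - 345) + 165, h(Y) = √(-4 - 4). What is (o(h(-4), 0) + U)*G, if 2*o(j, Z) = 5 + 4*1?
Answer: -366209/2 ≈ -1.8310e+5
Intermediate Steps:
h(Y) = 2*I*√2 (h(Y) = √(-8) = 2*I*√2)
o(j, Z) = 9/2 (o(j, Z) = (5 + 4*1)/2 = (5 + 4)/2 = (½)*9 = 9/2)
G = 251 (G = 86 + 165 = 251)
U = -734 (U = 2*((50 - 392) - 25) = 2*(-342 - 25) = 2*(-367) = -734)
(o(h(-4), 0) + U)*G = (9/2 - 734)*251 = -1459/2*251 = -366209/2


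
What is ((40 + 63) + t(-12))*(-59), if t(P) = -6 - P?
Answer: -6431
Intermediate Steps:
((40 + 63) + t(-12))*(-59) = ((40 + 63) + (-6 - 1*(-12)))*(-59) = (103 + (-6 + 12))*(-59) = (103 + 6)*(-59) = 109*(-59) = -6431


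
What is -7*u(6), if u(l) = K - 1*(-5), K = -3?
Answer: -14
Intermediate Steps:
u(l) = 2 (u(l) = -3 - 1*(-5) = -3 + 5 = 2)
-7*u(6) = -7*2 = -14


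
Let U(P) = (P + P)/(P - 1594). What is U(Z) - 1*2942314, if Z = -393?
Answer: -5846377132/1987 ≈ -2.9423e+6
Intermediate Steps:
U(P) = 2*P/(-1594 + P) (U(P) = (2*P)/(-1594 + P) = 2*P/(-1594 + P))
U(Z) - 1*2942314 = 2*(-393)/(-1594 - 393) - 1*2942314 = 2*(-393)/(-1987) - 2942314 = 2*(-393)*(-1/1987) - 2942314 = 786/1987 - 2942314 = -5846377132/1987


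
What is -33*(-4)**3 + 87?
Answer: 2199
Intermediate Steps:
-33*(-4)**3 + 87 = -33*(-64) + 87 = 2112 + 87 = 2199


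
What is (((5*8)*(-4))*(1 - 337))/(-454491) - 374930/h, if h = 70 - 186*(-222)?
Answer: -28770988625/3133109457 ≈ -9.1829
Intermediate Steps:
h = 41362 (h = 70 + 41292 = 41362)
(((5*8)*(-4))*(1 - 337))/(-454491) - 374930/h = (((5*8)*(-4))*(1 - 337))/(-454491) - 374930/41362 = ((40*(-4))*(-336))*(-1/454491) - 374930*1/41362 = -160*(-336)*(-1/454491) - 187465/20681 = 53760*(-1/454491) - 187465/20681 = -17920/151497 - 187465/20681 = -28770988625/3133109457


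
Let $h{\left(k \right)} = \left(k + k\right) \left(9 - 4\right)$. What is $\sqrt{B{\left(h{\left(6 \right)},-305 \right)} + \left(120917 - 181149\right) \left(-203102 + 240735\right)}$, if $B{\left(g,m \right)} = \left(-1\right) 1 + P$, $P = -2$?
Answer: $i \sqrt{2266710859} \approx 47610.0 i$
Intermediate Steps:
$h{\left(k \right)} = 10 k$ ($h{\left(k \right)} = 2 k 5 = 10 k$)
$B{\left(g,m \right)} = -3$ ($B{\left(g,m \right)} = \left(-1\right) 1 - 2 = -1 - 2 = -3$)
$\sqrt{B{\left(h{\left(6 \right)},-305 \right)} + \left(120917 - 181149\right) \left(-203102 + 240735\right)} = \sqrt{-3 + \left(120917 - 181149\right) \left(-203102 + 240735\right)} = \sqrt{-3 - 2266710856} = \sqrt{-2266710859} = i \sqrt{2266710859}$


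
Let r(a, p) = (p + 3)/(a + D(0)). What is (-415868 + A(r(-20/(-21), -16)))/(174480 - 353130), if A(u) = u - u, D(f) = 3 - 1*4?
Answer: 207934/89325 ≈ 2.3278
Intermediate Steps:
D(f) = -1 (D(f) = 3 - 4 = -1)
r(a, p) = (3 + p)/(-1 + a) (r(a, p) = (p + 3)/(a - 1) = (3 + p)/(-1 + a))
A(u) = 0
(-415868 + A(r(-20/(-21), -16)))/(174480 - 353130) = (-415868 + 0)/(174480 - 353130) = -415868/(-178650) = -415868*(-1/178650) = 207934/89325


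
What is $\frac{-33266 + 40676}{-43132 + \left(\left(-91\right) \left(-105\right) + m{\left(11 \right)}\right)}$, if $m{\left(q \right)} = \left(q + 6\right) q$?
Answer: $- \frac{247}{1113} \approx -0.22192$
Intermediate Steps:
$m{\left(q \right)} = q \left(6 + q\right)$ ($m{\left(q \right)} = \left(6 + q\right) q = q \left(6 + q\right)$)
$\frac{-33266 + 40676}{-43132 + \left(\left(-91\right) \left(-105\right) + m{\left(11 \right)}\right)} = \frac{-33266 + 40676}{-43132 + \left(\left(-91\right) \left(-105\right) + 11 \left(6 + 11\right)\right)} = \frac{7410}{-43132 + \left(9555 + 11 \cdot 17\right)} = \frac{7410}{-43132 + \left(9555 + 187\right)} = \frac{7410}{-43132 + 9742} = \frac{7410}{-33390} = 7410 \left(- \frac{1}{33390}\right) = - \frac{247}{1113}$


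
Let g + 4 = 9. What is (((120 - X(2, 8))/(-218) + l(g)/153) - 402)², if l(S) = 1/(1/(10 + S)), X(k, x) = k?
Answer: 5004983301124/30902481 ≈ 1.6196e+5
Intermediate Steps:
g = 5 (g = -4 + 9 = 5)
l(S) = 10 + S
(((120 - X(2, 8))/(-218) + l(g)/153) - 402)² = (((120 - 1*2)/(-218) + (10 + 5)/153) - 402)² = (((120 - 2)*(-1/218) + 15*(1/153)) - 402)² = ((118*(-1/218) + 5/51) - 402)² = ((-59/109 + 5/51) - 402)² = (-2464/5559 - 402)² = (-2237182/5559)² = 5004983301124/30902481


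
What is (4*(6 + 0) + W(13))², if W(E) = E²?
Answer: 37249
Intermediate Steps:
(4*(6 + 0) + W(13))² = (4*(6 + 0) + 13²)² = (4*6 + 169)² = (24 + 169)² = 193² = 37249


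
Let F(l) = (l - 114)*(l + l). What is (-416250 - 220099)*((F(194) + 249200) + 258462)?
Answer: -342802478998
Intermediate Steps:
F(l) = 2*l*(-114 + l) (F(l) = (-114 + l)*(2*l) = 2*l*(-114 + l))
(-416250 - 220099)*((F(194) + 249200) + 258462) = (-416250 - 220099)*((2*194*(-114 + 194) + 249200) + 258462) = -636349*((2*194*80 + 249200) + 258462) = -636349*((31040 + 249200) + 258462) = -636349*(280240 + 258462) = -636349*538702 = -342802478998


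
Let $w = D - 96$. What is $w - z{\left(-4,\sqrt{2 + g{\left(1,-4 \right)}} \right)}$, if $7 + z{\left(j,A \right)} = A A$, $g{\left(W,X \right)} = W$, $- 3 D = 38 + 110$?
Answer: $- \frac{424}{3} \approx -141.33$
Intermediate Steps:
$D = - \frac{148}{3}$ ($D = - \frac{38 + 110}{3} = \left(- \frac{1}{3}\right) 148 = - \frac{148}{3} \approx -49.333$)
$w = - \frac{436}{3}$ ($w = - \frac{148}{3} - 96 = - \frac{436}{3} \approx -145.33$)
$z{\left(j,A \right)} = -7 + A^{2}$ ($z{\left(j,A \right)} = -7 + A A = -7 + A^{2}$)
$w - z{\left(-4,\sqrt{2 + g{\left(1,-4 \right)}} \right)} = - \frac{436}{3} - \left(-7 + \left(\sqrt{2 + 1}\right)^{2}\right) = - \frac{436}{3} - \left(-7 + \left(\sqrt{3}\right)^{2}\right) = - \frac{436}{3} - \left(-7 + 3\right) = - \frac{436}{3} - -4 = - \frac{436}{3} + 4 = - \frac{424}{3}$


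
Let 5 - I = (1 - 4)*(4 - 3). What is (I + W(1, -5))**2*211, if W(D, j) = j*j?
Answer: 229779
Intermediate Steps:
W(D, j) = j**2
I = 8 (I = 5 - (1 - 4)*(4 - 3) = 5 - (-3) = 5 - 1*(-3) = 5 + 3 = 8)
(I + W(1, -5))**2*211 = (8 + (-5)**2)**2*211 = (8 + 25)**2*211 = 33**2*211 = 1089*211 = 229779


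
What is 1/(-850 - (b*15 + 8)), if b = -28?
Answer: -1/438 ≈ -0.0022831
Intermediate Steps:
1/(-850 - (b*15 + 8)) = 1/(-850 - (-28*15 + 8)) = 1/(-850 - (-420 + 8)) = 1/(-850 - 1*(-412)) = 1/(-850 + 412) = 1/(-438) = -1/438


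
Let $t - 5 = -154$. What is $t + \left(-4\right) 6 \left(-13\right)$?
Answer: $163$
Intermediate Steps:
$t = -149$ ($t = 5 - 154 = -149$)
$t + \left(-4\right) 6 \left(-13\right) = -149 + \left(-4\right) 6 \left(-13\right) = -149 - -312 = -149 + 312 = 163$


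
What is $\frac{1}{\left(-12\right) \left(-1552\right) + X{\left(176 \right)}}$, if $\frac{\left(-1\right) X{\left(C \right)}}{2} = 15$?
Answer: $\frac{1}{18594} \approx 5.3781 \cdot 10^{-5}$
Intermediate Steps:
$X{\left(C \right)} = -30$ ($X{\left(C \right)} = \left(-2\right) 15 = -30$)
$\frac{1}{\left(-12\right) \left(-1552\right) + X{\left(176 \right)}} = \frac{1}{\left(-12\right) \left(-1552\right) - 30} = \frac{1}{18624 - 30} = \frac{1}{18594}$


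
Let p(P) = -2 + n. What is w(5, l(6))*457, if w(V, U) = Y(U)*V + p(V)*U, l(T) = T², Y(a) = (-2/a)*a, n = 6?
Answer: 61238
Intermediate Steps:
p(P) = 4 (p(P) = -2 + 6 = 4)
Y(a) = -2
w(V, U) = -2*V + 4*U
w(5, l(6))*457 = (-2*5 + 4*6²)*457 = (-10 + 4*36)*457 = (-10 + 144)*457 = 134*457 = 61238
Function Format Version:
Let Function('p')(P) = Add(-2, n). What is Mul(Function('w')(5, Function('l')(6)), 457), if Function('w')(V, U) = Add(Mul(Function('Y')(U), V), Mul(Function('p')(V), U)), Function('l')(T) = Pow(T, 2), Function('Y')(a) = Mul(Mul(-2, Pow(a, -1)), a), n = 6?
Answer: 61238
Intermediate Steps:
Function('p')(P) = 4 (Function('p')(P) = Add(-2, 6) = 4)
Function('Y')(a) = -2
Function('w')(V, U) = Add(Mul(-2, V), Mul(4, U))
Mul(Function('w')(5, Function('l')(6)), 457) = Mul(Add(Mul(-2, 5), Mul(4, Pow(6, 2))), 457) = Mul(Add(-10, Mul(4, 36)), 457) = Mul(Add(-10, 144), 457) = Mul(134, 457) = 61238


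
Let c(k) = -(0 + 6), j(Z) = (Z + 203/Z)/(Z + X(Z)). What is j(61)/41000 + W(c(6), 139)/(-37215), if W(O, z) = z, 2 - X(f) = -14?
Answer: -1331108567/358337652750 ≈ -0.0037147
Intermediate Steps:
X(f) = 16 (X(f) = 2 - 1*(-14) = 2 + 14 = 16)
j(Z) = (Z + 203/Z)/(16 + Z) (j(Z) = (Z + 203/Z)/(Z + 16) = (Z + 203/Z)/(16 + Z))
c(k) = -6 (c(k) = -1*6 = -6)
j(61)/41000 + W(c(6), 139)/(-37215) = ((203 + 61**2)/(61*(16 + 61)))/41000 + 139/(-37215) = ((1/61)*(203 + 3721)/77)*(1/41000) + 139*(-1/37215) = ((1/61)*(1/77)*3924)*(1/41000) - 139/37215 = (3924/4697)*(1/41000) - 139/37215 = 981/48144250 - 139/37215 = -1331108567/358337652750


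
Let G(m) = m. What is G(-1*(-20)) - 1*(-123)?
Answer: 143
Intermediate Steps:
G(-1*(-20)) - 1*(-123) = -1*(-20) - 1*(-123) = 20 + 123 = 143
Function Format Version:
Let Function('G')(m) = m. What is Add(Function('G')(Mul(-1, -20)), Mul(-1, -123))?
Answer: 143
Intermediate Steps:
Add(Function('G')(Mul(-1, -20)), Mul(-1, -123)) = Add(Mul(-1, -20), Mul(-1, -123)) = Add(20, 123) = 143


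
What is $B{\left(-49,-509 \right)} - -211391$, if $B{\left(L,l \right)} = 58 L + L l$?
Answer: $233490$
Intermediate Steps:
$B{\left(-49,-509 \right)} - -211391 = - 49 \left(58 - 509\right) - -211391 = \left(-49\right) \left(-451\right) + 211391 = 22099 + 211391 = 233490$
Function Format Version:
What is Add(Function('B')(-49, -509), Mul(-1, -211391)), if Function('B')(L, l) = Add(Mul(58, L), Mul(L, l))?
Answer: 233490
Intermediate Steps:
Add(Function('B')(-49, -509), Mul(-1, -211391)) = Add(Mul(-49, Add(58, -509)), Mul(-1, -211391)) = Add(Mul(-49, -451), 211391) = Add(22099, 211391) = 233490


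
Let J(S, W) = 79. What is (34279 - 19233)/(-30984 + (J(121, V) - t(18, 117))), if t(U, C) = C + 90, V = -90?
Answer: -7523/15556 ≈ -0.48361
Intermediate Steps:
t(U, C) = 90 + C
(34279 - 19233)/(-30984 + (J(121, V) - t(18, 117))) = (34279 - 19233)/(-30984 + (79 - (90 + 117))) = 15046/(-30984 + (79 - 1*207)) = 15046/(-30984 + (79 - 207)) = 15046/(-30984 - 128) = 15046/(-31112) = 15046*(-1/31112) = -7523/15556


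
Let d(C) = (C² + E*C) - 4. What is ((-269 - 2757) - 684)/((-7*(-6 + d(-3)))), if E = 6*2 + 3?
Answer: -265/23 ≈ -11.522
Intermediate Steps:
E = 15 (E = 12 + 3 = 15)
d(C) = -4 + C² + 15*C (d(C) = (C² + 15*C) - 4 = -4 + C² + 15*C)
((-269 - 2757) - 684)/((-7*(-6 + d(-3)))) = ((-269 - 2757) - 684)/((-7*(-6 + (-4 + (-3)² + 15*(-3))))) = (-3026 - 684)/((-7*(-6 + (-4 + 9 - 45)))) = -3710*(-1/(7*(-6 - 40))) = -3710/((-7*(-46))) = -3710/322 = -3710*1/322 = -265/23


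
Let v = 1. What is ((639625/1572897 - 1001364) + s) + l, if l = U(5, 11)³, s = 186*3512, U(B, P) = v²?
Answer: -12734268974/36579 ≈ -3.4813e+5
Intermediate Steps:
U(B, P) = 1 (U(B, P) = 1² = 1)
s = 653232
l = 1 (l = 1³ = 1)
((639625/1572897 - 1001364) + s) + l = ((639625/1572897 - 1001364) + 653232) + 1 = ((639625*(1/1572897) - 1001364) + 653232) + 1 = ((14875/36579 - 1001364) + 653232) + 1 = (-36628878881/36579 + 653232) + 1 = -12734305553/36579 + 1 = -12734268974/36579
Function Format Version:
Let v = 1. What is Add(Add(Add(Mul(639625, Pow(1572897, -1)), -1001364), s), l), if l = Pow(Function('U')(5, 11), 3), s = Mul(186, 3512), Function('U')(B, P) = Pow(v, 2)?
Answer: Rational(-12734268974, 36579) ≈ -3.4813e+5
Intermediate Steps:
Function('U')(B, P) = 1 (Function('U')(B, P) = Pow(1, 2) = 1)
s = 653232
l = 1 (l = Pow(1, 3) = 1)
Add(Add(Add(Mul(639625, Pow(1572897, -1)), -1001364), s), l) = Add(Add(Add(Mul(639625, Pow(1572897, -1)), -1001364), 653232), 1) = Add(Add(Add(Mul(639625, Rational(1, 1572897)), -1001364), 653232), 1) = Add(Add(Add(Rational(14875, 36579), -1001364), 653232), 1) = Add(Add(Rational(-36628878881, 36579), 653232), 1) = Add(Rational(-12734305553, 36579), 1) = Rational(-12734268974, 36579)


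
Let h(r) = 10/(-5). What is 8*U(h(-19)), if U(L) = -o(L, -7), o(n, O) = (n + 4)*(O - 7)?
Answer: 224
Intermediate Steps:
o(n, O) = (-7 + O)*(4 + n) (o(n, O) = (4 + n)*(-7 + O) = (-7 + O)*(4 + n))
h(r) = -2 (h(r) = 10*(-1/5) = -2)
U(L) = 56 + 14*L (U(L) = -(-28 - 7*L + 4*(-7) - 7*L) = -(-28 - 7*L - 28 - 7*L) = -(-56 - 14*L) = 56 + 14*L)
8*U(h(-19)) = 8*(56 + 14*(-2)) = 8*(56 - 28) = 8*28 = 224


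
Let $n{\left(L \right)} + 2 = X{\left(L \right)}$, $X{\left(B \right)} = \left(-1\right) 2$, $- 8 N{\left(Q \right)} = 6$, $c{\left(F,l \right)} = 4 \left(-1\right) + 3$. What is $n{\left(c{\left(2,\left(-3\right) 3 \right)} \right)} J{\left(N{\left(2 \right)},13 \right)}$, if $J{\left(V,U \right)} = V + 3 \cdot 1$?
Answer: $-9$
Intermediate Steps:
$c{\left(F,l \right)} = -1$ ($c{\left(F,l \right)} = -4 + 3 = -1$)
$N{\left(Q \right)} = - \frac{3}{4}$ ($N{\left(Q \right)} = \left(- \frac{1}{8}\right) 6 = - \frac{3}{4}$)
$J{\left(V,U \right)} = 3 + V$ ($J{\left(V,U \right)} = V + 3 = 3 + V$)
$X{\left(B \right)} = -2$
$n{\left(L \right)} = -4$ ($n{\left(L \right)} = -2 - 2 = -4$)
$n{\left(c{\left(2,\left(-3\right) 3 \right)} \right)} J{\left(N{\left(2 \right)},13 \right)} = - 4 \left(3 - \frac{3}{4}\right) = \left(-4\right) \frac{9}{4} = -9$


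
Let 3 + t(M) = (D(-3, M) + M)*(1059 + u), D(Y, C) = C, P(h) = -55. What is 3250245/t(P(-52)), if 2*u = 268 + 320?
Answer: -47105/2157 ≈ -21.838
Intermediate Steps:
u = 294 (u = (268 + 320)/2 = (½)*588 = 294)
t(M) = -3 + 2706*M (t(M) = -3 + (M + M)*(1059 + 294) = -3 + (2*M)*1353 = -3 + 2706*M)
3250245/t(P(-52)) = 3250245/(-3 + 2706*(-55)) = 3250245/(-3 - 148830) = 3250245/(-148833) = 3250245*(-1/148833) = -47105/2157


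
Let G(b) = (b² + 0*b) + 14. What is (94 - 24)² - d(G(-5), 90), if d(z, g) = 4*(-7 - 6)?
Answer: 4952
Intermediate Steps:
G(b) = 14 + b² (G(b) = (b² + 0) + 14 = b² + 14 = 14 + b²)
d(z, g) = -52 (d(z, g) = 4*(-13) = -52)
(94 - 24)² - d(G(-5), 90) = (94 - 24)² - 1*(-52) = 70² + 52 = 4900 + 52 = 4952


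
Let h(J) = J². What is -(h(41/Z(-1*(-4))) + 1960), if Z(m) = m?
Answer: -33041/16 ≈ -2065.1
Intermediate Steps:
-(h(41/Z(-1*(-4))) + 1960) = -((41/((-1*(-4))))² + 1960) = -((41/4)² + 1960) = -(1681/16 + 1960) = -1*33041/16 = -33041/16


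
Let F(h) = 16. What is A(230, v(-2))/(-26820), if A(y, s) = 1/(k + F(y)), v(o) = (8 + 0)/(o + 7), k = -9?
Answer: -1/187740 ≈ -5.3265e-6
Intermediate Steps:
v(o) = 8/(7 + o)
A(y, s) = ⅐ (A(y, s) = 1/(-9 + 16) = 1/7 = ⅐)
A(230, v(-2))/(-26820) = (⅐)/(-26820) = (⅐)*(-1/26820) = -1/187740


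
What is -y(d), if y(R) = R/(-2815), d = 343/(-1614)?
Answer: -343/4543410 ≈ -7.5494e-5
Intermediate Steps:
d = -343/1614 (d = 343*(-1/1614) = -343/1614 ≈ -0.21252)
y(R) = -R/2815 (y(R) = R*(-1/2815) = -R/2815)
-y(d) = -(-1)*(-343)/(2815*1614) = -1*343/4543410 = -343/4543410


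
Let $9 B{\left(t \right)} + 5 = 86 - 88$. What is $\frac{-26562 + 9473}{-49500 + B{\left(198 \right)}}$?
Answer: $\frac{153801}{445507} \approx 0.34523$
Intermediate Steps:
$B{\left(t \right)} = - \frac{7}{9}$ ($B{\left(t \right)} = - \frac{5}{9} + \frac{86 - 88}{9} = - \frac{5}{9} + \frac{1}{9} \left(-2\right) = - \frac{5}{9} - \frac{2}{9} = - \frac{7}{9}$)
$\frac{-26562 + 9473}{-49500 + B{\left(198 \right)}} = \frac{-26562 + 9473}{-49500 - \frac{7}{9}} = - \frac{17089}{- \frac{445507}{9}} = \left(-17089\right) \left(- \frac{9}{445507}\right) = \frac{153801}{445507}$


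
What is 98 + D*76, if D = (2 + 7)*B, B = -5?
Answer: -3322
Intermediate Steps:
D = -45 (D = (2 + 7)*(-5) = 9*(-5) = -45)
98 + D*76 = 98 - 45*76 = 98 - 3420 = -3322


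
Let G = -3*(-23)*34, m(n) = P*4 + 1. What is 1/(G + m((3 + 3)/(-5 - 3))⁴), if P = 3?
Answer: 1/30907 ≈ 3.2355e-5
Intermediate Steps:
m(n) = 13 (m(n) = 3*4 + 1 = 12 + 1 = 13)
G = 2346 (G = 69*34 = 2346)
1/(G + m((3 + 3)/(-5 - 3))⁴) = 1/(2346 + 13⁴) = 1/(2346 + 28561) = 1/30907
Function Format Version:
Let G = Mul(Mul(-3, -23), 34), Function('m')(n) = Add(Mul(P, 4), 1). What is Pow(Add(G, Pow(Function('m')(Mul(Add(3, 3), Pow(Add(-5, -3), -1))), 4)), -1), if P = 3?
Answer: Rational(1, 30907) ≈ 3.2355e-5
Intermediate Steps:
Function('m')(n) = 13 (Function('m')(n) = Add(Mul(3, 4), 1) = Add(12, 1) = 13)
G = 2346 (G = Mul(69, 34) = 2346)
Pow(Add(G, Pow(Function('m')(Mul(Add(3, 3), Pow(Add(-5, -3), -1))), 4)), -1) = Pow(Add(2346, Pow(13, 4)), -1) = Pow(Add(2346, 28561), -1) = Pow(30907, -1) = Rational(1, 30907)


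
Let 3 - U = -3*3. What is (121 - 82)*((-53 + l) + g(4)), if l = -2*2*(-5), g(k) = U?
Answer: -819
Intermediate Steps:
U = 12 (U = 3 - (-3)*3 = 3 - 1*(-9) = 3 + 9 = 12)
g(k) = 12
l = 20 (l = -4*(-5) = 20)
(121 - 82)*((-53 + l) + g(4)) = (121 - 82)*((-53 + 20) + 12) = 39*(-33 + 12) = 39*(-21) = -819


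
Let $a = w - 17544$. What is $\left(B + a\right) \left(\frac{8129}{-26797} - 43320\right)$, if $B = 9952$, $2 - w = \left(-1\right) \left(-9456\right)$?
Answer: $\frac{19787920164774}{26797} \approx 7.3844 \cdot 10^{8}$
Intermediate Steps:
$w = -9454$ ($w = 2 - \left(-1\right) \left(-9456\right) = 2 - 9456 = -9454$)
$a = -26998$ ($a = -9454 - 17544 = -26998$)
$\left(B + a\right) \left(\frac{8129}{-26797} - 43320\right) = \left(9952 - 26998\right) \left(\frac{8129}{-26797} - 43320\right) = - 17046 \left(8129 \left(- \frac{1}{26797}\right) - 43320\right) = - 17046 \left(- \frac{8129}{26797} - 43320\right) = \left(-17046\right) \left(- \frac{1160854169}{26797}\right) = \frac{19787920164774}{26797}$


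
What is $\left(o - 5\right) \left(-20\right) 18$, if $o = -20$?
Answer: $9000$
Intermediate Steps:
$\left(o - 5\right) \left(-20\right) 18 = \left(-20 - 5\right) \left(-20\right) 18 = \left(-25\right) \left(-20\right) 18 = 500 \cdot 18 = 9000$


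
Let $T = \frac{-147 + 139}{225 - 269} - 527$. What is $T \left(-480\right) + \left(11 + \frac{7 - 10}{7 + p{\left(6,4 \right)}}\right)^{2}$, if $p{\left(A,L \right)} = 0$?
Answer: $\frac{136358636}{539} \approx 2.5298 \cdot 10^{5}$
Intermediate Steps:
$T = - \frac{5795}{11}$ ($T = - \frac{8}{-44} - 527 = \left(-8\right) \left(- \frac{1}{44}\right) - 527 = \frac{2}{11} - 527 = - \frac{5795}{11} \approx -526.82$)
$T \left(-480\right) + \left(11 + \frac{7 - 10}{7 + p{\left(6,4 \right)}}\right)^{2} = \left(- \frac{5795}{11}\right) \left(-480\right) + \left(11 + \frac{7 - 10}{7 + 0}\right)^{2} = \frac{2781600}{11} + \left(11 - \frac{3}{7}\right)^{2} = \frac{2781600}{11} + \left(\frac{74}{7}\right)^{2} = \frac{2781600}{11} + \frac{5476}{49} = \frac{136358636}{539}$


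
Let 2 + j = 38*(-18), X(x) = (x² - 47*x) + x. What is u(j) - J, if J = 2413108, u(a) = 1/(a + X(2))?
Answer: -1867745593/774 ≈ -2.4131e+6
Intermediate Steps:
X(x) = x² - 46*x
j = -686 (j = -2 + 38*(-18) = -2 - 684 = -686)
u(a) = 1/(-88 + a) (u(a) = 1/(a + 2*(-46 + 2)) = 1/(a + 2*(-44)) = 1/(a - 88) = 1/(-88 + a))
u(j) - J = 1/(-88 - 686) - 1*2413108 = 1/(-774) - 2413108 = -1/774 - 2413108 = -1867745593/774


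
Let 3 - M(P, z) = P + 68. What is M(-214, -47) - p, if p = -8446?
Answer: 8595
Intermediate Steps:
M(P, z) = -65 - P (M(P, z) = 3 - (P + 68) = 3 - (68 + P) = 3 + (-68 - P) = -65 - P)
M(-214, -47) - p = (-65 - 1*(-214)) - 1*(-8446) = (-65 + 214) + 8446 = 149 + 8446 = 8595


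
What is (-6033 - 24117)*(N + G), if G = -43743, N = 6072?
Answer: 1135780650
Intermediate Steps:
(-6033 - 24117)*(N + G) = (-6033 - 24117)*(6072 - 43743) = -30150*(-37671) = 1135780650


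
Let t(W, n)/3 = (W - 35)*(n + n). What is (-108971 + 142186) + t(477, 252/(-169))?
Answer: 380387/13 ≈ 29261.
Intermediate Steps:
t(W, n) = 6*n*(-35 + W) (t(W, n) = 3*((W - 35)*(n + n)) = 3*((-35 + W)*(2*n)) = 3*(2*n*(-35 + W)) = 6*n*(-35 + W))
(-108971 + 142186) + t(477, 252/(-169)) = (-108971 + 142186) + 6*(252/(-169))*(-35 + 477) = 33215 + 6*(252*(-1/169))*442 = 33215 + 6*(-252/169)*442 = 33215 - 51408/13 = 380387/13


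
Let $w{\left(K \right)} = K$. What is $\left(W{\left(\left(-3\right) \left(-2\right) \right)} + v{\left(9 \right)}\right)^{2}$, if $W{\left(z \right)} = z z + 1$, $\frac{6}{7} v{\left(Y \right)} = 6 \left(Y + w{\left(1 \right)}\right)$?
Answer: $11449$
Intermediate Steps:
$v{\left(Y \right)} = 7 + 7 Y$ ($v{\left(Y \right)} = \frac{7 \cdot 6 \left(Y + 1\right)}{6} = \frac{7 \cdot 6 \left(1 + Y\right)}{6} = \frac{7 \left(6 + 6 Y\right)}{6} = 7 + 7 Y$)
$W{\left(z \right)} = 1 + z^{2}$ ($W{\left(z \right)} = z^{2} + 1 = 1 + z^{2}$)
$\left(W{\left(\left(-3\right) \left(-2\right) \right)} + v{\left(9 \right)}\right)^{2} = \left(\left(1 + \left(\left(-3\right) \left(-2\right)\right)^{2}\right) + \left(7 + 7 \cdot 9\right)\right)^{2} = \left(\left(1 + 6^{2}\right) + \left(7 + 63\right)\right)^{2} = \left(\left(1 + 36\right) + 70\right)^{2} = \left(37 + 70\right)^{2} = 107^{2} = 11449$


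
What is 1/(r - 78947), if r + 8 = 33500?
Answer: -1/45455 ≈ -2.2000e-5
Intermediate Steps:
r = 33492 (r = -8 + 33500 = 33492)
1/(r - 78947) = 1/(33492 - 78947) = 1/(-45455) = -1/45455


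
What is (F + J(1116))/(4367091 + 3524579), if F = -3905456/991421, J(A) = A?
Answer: 110252038/782396736307 ≈ 0.00014092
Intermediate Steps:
F = -3905456/991421 (F = -3905456*1/991421 = -3905456/991421 ≈ -3.9393)
(F + J(1116))/(4367091 + 3524579) = (-3905456/991421 + 1116)/(4367091 + 3524579) = (1102520380/991421)/7891670 = (1102520380/991421)*(1/7891670) = 110252038/782396736307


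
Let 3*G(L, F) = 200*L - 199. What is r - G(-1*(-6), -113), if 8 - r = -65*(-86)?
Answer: -17747/3 ≈ -5915.7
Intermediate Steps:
G(L, F) = -199/3 + 200*L/3 (G(L, F) = (200*L - 199)/3 = (-199 + 200*L)/3 = -199/3 + 200*L/3)
r = -5582 (r = 8 - (-65)*(-86) = 8 - 1*5590 = 8 - 5590 = -5582)
r - G(-1*(-6), -113) = -5582 - (-199/3 + 200*(-1*(-6))/3) = -5582 - (-199/3 + (200/3)*6) = -5582 - (-199/3 + 400) = -5582 - 1*1001/3 = -5582 - 1001/3 = -17747/3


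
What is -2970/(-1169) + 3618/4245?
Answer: 5612364/1654135 ≈ 3.3929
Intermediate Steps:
-2970/(-1169) + 3618/4245 = -2970*(-1/1169) + 3618*(1/4245) = 2970/1169 + 1206/1415 = 5612364/1654135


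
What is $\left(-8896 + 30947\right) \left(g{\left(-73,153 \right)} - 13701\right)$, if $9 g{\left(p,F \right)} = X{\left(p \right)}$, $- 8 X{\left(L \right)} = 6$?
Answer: $- \frac{3625471063}{12} \approx -3.0212 \cdot 10^{8}$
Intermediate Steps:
$X{\left(L \right)} = - \frac{3}{4}$ ($X{\left(L \right)} = \left(- \frac{1}{8}\right) 6 = - \frac{3}{4}$)
$g{\left(p,F \right)} = - \frac{1}{12}$ ($g{\left(p,F \right)} = \frac{1}{9} \left(- \frac{3}{4}\right) = - \frac{1}{12}$)
$\left(-8896 + 30947\right) \left(g{\left(-73,153 \right)} - 13701\right) = \left(-8896 + 30947\right) \left(- \frac{1}{12} - 13701\right) = 22051 \left(- \frac{164413}{12}\right) = - \frac{3625471063}{12}$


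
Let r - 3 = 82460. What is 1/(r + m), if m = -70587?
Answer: 1/11876 ≈ 8.4203e-5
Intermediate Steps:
r = 82463 (r = 3 + 82460 = 82463)
1/(r + m) = 1/(82463 - 70587) = 1/11876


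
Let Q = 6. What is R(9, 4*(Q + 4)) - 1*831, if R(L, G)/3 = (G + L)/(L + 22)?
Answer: -25614/31 ≈ -826.26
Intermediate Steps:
R(L, G) = 3*(G + L)/(22 + L) (R(L, G) = 3*((G + L)/(L + 22)) = 3*((G + L)/(22 + L)) = 3*(G + L)/(22 + L))
R(9, 4*(Q + 4)) - 1*831 = 3*(4*(6 + 4) + 9)/(22 + 9) - 1*831 = 3*(4*10 + 9)/31 - 831 = 3*(1/31)*(40 + 9) - 831 = 3*(1/31)*49 - 831 = 147/31 - 831 = -25614/31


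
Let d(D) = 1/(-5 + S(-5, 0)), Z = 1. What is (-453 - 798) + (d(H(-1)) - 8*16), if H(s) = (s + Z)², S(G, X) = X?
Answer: -6896/5 ≈ -1379.2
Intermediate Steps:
H(s) = (1 + s)² (H(s) = (s + 1)² = (1 + s)²)
d(D) = -⅕ (d(D) = 1/(-5 + 0) = 1/(-5) = -⅕)
(-453 - 798) + (d(H(-1)) - 8*16) = (-453 - 798) + (-⅕ - 8*16) = -1251 + (-⅕ - 128) = -1251 - 641/5 = -6896/5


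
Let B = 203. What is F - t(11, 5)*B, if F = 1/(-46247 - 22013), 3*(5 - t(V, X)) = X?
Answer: -138567803/204780 ≈ -676.67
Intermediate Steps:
t(V, X) = 5 - X/3
F = -1/68260 (F = 1/(-68260) = -1/68260 ≈ -1.4650e-5)
F - t(11, 5)*B = -1/68260 - (5 - ⅓*5)*203 = -1/68260 - (5 - 5/3)*203 = -1/68260 - 10*203/3 = -1/68260 - 1*2030/3 = -1/68260 - 2030/3 = -138567803/204780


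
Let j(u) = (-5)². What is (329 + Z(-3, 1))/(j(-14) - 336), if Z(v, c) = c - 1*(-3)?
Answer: -333/311 ≈ -1.0707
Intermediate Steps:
j(u) = 25
Z(v, c) = 3 + c (Z(v, c) = c + 3 = 3 + c)
(329 + Z(-3, 1))/(j(-14) - 336) = (329 + (3 + 1))/(25 - 336) = (329 + 4)/(-311) = 333*(-1/311) = -333/311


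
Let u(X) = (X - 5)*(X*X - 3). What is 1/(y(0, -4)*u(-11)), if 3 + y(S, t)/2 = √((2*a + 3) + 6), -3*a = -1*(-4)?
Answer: 9/30208 + √57/30208 ≈ 0.00054786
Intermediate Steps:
u(X) = (-5 + X)*(-3 + X²) (u(X) = (-5 + X)*(X² - 3) = (-5 + X)*(-3 + X²))
a = -4/3 (a = -(-1)*(-4)/3 = -⅓*4 = -4/3 ≈ -1.3333)
y(S, t) = -6 + 2*√57/3 (y(S, t) = -6 + 2*√((2*(-4/3) + 3) + 6) = -6 + 2*√((-8/3 + 3) + 6) = -6 + 2*√(⅓ + 6) = -6 + 2*√(19/3) = -6 + 2*(√57/3) = -6 + 2*√57/3)
1/(y(0, -4)*u(-11)) = 1/((-6 + 2*√57/3)*(15 + (-11)³ - 5*(-11)² - 3*(-11))) = 1/((-6 + 2*√57/3)*(15 - 1331 - 5*121 + 33)) = 1/((-6 + 2*√57/3)*(15 - 1331 - 605 + 33)) = 1/((-6 + 2*√57/3)*(-1888)) = 1/(11328 - 3776*√57/3)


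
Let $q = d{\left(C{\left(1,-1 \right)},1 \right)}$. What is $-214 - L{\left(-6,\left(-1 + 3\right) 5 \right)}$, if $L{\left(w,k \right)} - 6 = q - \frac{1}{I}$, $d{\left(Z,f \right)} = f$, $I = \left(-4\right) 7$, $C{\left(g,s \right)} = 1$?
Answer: $- \frac{6189}{28} \approx -221.04$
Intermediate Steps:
$I = -28$
$q = 1$
$L{\left(w,k \right)} = \frac{197}{28}$ ($L{\left(w,k \right)} = 6 + \left(1 - \frac{1}{-28}\right) = 6 + \left(1 - - \frac{1}{28}\right) = 6 + \left(1 + \frac{1}{28}\right) = 6 + \frac{29}{28} = \frac{197}{28}$)
$-214 - L{\left(-6,\left(-1 + 3\right) 5 \right)} = -214 - \frac{197}{28} = - \frac{6189}{28}$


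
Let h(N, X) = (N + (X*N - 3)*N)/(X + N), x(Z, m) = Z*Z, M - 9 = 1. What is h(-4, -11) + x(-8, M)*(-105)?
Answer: -33544/5 ≈ -6708.8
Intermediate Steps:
M = 10 (M = 9 + 1 = 10)
x(Z, m) = Z²
h(N, X) = (N + N*(-3 + N*X))/(N + X) (h(N, X) = (N + (N*X - 3)*N)/(N + X) = (N + (-3 + N*X)*N)/(N + X) = (N + N*(-3 + N*X))/(N + X))
h(-4, -11) + x(-8, M)*(-105) = -4*(-2 - 4*(-11))/(-4 - 11) + (-8)²*(-105) = -4*(-2 + 44)/(-15) + 64*(-105) = -4*(-1/15)*42 - 6720 = 56/5 - 6720 = -33544/5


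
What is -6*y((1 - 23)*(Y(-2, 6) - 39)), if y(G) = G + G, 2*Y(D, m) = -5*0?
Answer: -10296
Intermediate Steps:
Y(D, m) = 0 (Y(D, m) = (-5*0)/2 = (1/2)*0 = 0)
y(G) = 2*G
-6*y((1 - 23)*(Y(-2, 6) - 39)) = -12*(1 - 23)*(0 - 39) = -12*(-22*(-39)) = -12*858 = -6*1716 = -10296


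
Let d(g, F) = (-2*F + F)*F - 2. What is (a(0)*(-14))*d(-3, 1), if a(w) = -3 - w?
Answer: -126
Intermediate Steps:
d(g, F) = -2 - F² (d(g, F) = (-F)*F - 2 = -F² - 2 = -2 - F²)
(a(0)*(-14))*d(-3, 1) = ((-3 - 1*0)*(-14))*(-2 - 1*1²) = ((-3 + 0)*(-14))*(-2 - 1*1) = (-3*(-14))*(-2 - 1) = 42*(-3) = -126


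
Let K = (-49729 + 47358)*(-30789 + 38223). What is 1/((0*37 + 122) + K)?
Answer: -1/17625892 ≈ -5.6735e-8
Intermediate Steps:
K = -17626014 (K = -2371*7434 = -17626014)
1/((0*37 + 122) + K) = 1/((0*37 + 122) - 17626014) = 1/((0 + 122) - 17626014) = 1/(122 - 17626014) = 1/(-17625892) = -1/17625892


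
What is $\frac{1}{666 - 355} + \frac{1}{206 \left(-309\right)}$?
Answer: $\frac{63343}{19796394} \approx 0.0031997$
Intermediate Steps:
$\frac{1}{666 - 355} + \frac{1}{206 \left(-309\right)} = \frac{1}{311} + \frac{1}{-63654} = \frac{1}{311} - \frac{1}{63654} = \frac{63343}{19796394}$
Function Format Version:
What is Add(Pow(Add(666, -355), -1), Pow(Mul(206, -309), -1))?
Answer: Rational(63343, 19796394) ≈ 0.0031997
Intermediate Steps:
Add(Pow(Add(666, -355), -1), Pow(Mul(206, -309), -1)) = Add(Pow(311, -1), Pow(-63654, -1)) = Add(Rational(1, 311), Rational(-1, 63654)) = Rational(63343, 19796394)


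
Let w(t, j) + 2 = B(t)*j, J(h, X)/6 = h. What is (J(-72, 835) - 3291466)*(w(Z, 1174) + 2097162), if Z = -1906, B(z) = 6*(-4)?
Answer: -6810884291632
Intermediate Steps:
J(h, X) = 6*h
B(z) = -24
w(t, j) = -2 - 24*j
(J(-72, 835) - 3291466)*(w(Z, 1174) + 2097162) = (6*(-72) - 3291466)*((-2 - 24*1174) + 2097162) = (-432 - 3291466)*((-2 - 28176) + 2097162) = -3291898*(-28178 + 2097162) = -3291898*2068984 = -6810884291632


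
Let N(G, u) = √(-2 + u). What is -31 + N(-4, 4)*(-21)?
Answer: -31 - 21*√2 ≈ -60.698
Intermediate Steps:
-31 + N(-4, 4)*(-21) = -31 + √(-2 + 4)*(-21) = -31 + √2*(-21) = -31 - 21*√2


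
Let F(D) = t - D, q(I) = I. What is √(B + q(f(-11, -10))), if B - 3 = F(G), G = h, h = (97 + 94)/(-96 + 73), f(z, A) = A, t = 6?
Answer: 2*√966/23 ≈ 2.7027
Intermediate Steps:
h = -191/23 (h = 191/(-23) = 191*(-1/23) = -191/23 ≈ -8.3044)
G = -191/23 ≈ -8.3044
F(D) = 6 - D
B = 398/23 (B = 3 + (6 - 1*(-191/23)) = 3 + (6 + 191/23) = 3 + 329/23 = 398/23 ≈ 17.304)
√(B + q(f(-11, -10))) = √(398/23 - 10) = √(168/23) = 2*√966/23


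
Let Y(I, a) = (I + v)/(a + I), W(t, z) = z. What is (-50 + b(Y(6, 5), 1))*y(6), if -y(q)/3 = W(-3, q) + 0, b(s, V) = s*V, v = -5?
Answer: 9882/11 ≈ 898.36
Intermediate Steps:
Y(I, a) = (-5 + I)/(I + a) (Y(I, a) = (I - 5)/(a + I) = (-5 + I)/(I + a))
b(s, V) = V*s
y(q) = -3*q (y(q) = -3*(q + 0) = -3*q)
(-50 + b(Y(6, 5), 1))*y(6) = (-50 + 1*((-5 + 6)/(6 + 5)))*(-3*6) = (-50 + 1*(1/11))*(-18) = (-50 + 1/11)*(-18) = -549/11*(-18) = 9882/11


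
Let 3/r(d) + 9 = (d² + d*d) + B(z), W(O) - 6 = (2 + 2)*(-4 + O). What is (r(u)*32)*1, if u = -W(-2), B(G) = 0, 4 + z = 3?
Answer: 32/213 ≈ 0.15023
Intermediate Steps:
W(O) = -10 + 4*O (W(O) = 6 + (2 + 2)*(-4 + O) = 6 + 4*(-4 + O) = 6 + (-16 + 4*O) = -10 + 4*O)
z = -1 (z = -4 + 3 = -1)
u = 18 (u = -(-10 + 4*(-2)) = -(-10 - 8) = -1*(-18) = 18)
r(d) = 3/(-9 + 2*d²) (r(d) = 3/(-9 + ((d² + d*d) + 0)) = 3/(-9 + ((d² + d²) + 0)) = 3/(-9 + (2*d² + 0)) = 3/(-9 + 2*d²))
(r(u)*32)*1 = ((3/(-9 + 2*18²))*32)*1 = ((3/(-9 + 2*324))*32)*1 = ((3/(-9 + 648))*32)*1 = ((3/639)*32)*1 = ((3*(1/639))*32)*1 = ((1/213)*32)*1 = (32/213)*1 = 32/213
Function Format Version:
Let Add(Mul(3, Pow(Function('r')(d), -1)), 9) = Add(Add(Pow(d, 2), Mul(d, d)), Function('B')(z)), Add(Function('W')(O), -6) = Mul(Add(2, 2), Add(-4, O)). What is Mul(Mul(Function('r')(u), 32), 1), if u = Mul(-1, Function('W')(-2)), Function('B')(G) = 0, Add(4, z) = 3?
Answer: Rational(32, 213) ≈ 0.15023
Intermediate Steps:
Function('W')(O) = Add(-10, Mul(4, O)) (Function('W')(O) = Add(6, Mul(Add(2, 2), Add(-4, O))) = Add(6, Mul(4, Add(-4, O))) = Add(6, Add(-16, Mul(4, O))) = Add(-10, Mul(4, O)))
z = -1 (z = Add(-4, 3) = -1)
u = 18 (u = Mul(-1, Add(-10, Mul(4, -2))) = Mul(-1, Add(-10, -8)) = Mul(-1, -18) = 18)
Function('r')(d) = Mul(3, Pow(Add(-9, Mul(2, Pow(d, 2))), -1)) (Function('r')(d) = Mul(3, Pow(Add(-9, Add(Add(Pow(d, 2), Mul(d, d)), 0)), -1)) = Mul(3, Pow(Add(-9, Add(Add(Pow(d, 2), Pow(d, 2)), 0)), -1)) = Mul(3, Pow(Add(-9, Add(Mul(2, Pow(d, 2)), 0)), -1)) = Mul(3, Pow(Add(-9, Mul(2, Pow(d, 2))), -1)))
Mul(Mul(Function('r')(u), 32), 1) = Mul(Mul(Mul(3, Pow(Add(-9, Mul(2, Pow(18, 2))), -1)), 32), 1) = Mul(Mul(Mul(3, Pow(Add(-9, Mul(2, 324)), -1)), 32), 1) = Mul(Mul(Mul(3, Pow(Add(-9, 648), -1)), 32), 1) = Mul(Mul(Mul(3, Pow(639, -1)), 32), 1) = Mul(Mul(Mul(3, Rational(1, 639)), 32), 1) = Mul(Mul(Rational(1, 213), 32), 1) = Mul(Rational(32, 213), 1) = Rational(32, 213)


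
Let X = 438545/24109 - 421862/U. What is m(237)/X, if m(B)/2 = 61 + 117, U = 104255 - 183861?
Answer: 170810673806/11270371057 ≈ 15.156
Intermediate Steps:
U = -79606
m(B) = 356 (m(B) = 2*(61 + 117) = 2*178 = 356)
X = 22540742114/959610527 (X = 438545/24109 - 421862/(-79606) = 438545*(1/24109) - 421862*(-1/79606) = 438545/24109 + 210931/39803 = 22540742114/959610527 ≈ 23.489)
m(237)/X = 356/(22540742114/959610527) = 356*(959610527/22540742114) = 170810673806/11270371057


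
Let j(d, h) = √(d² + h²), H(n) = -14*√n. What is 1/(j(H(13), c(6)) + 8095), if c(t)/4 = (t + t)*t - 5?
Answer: 8095/65454653 - 2*√18593/65454653 ≈ 0.00011951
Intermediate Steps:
c(t) = -20 + 8*t² (c(t) = 4*((t + t)*t - 5) = 4*((2*t)*t - 5) = 4*(2*t² - 5) = 4*(-5 + 2*t²) = -20 + 8*t²)
1/(j(H(13), c(6)) + 8095) = 1/(√((-14*√13)² + (-20 + 8*6²)²) + 8095) = 1/(√(2548 + (-20 + 8*36)²) + 8095) = 1/(√(2548 + (-20 + 288)²) + 8095) = 1/(√(2548 + 268²) + 8095) = 1/(√(2548 + 71824) + 8095) = 1/(√74372 + 8095) = 1/(2*√18593 + 8095) = 1/(8095 + 2*√18593)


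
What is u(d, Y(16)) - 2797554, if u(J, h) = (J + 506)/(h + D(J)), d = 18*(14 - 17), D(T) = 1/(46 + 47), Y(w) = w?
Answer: -4165515870/1489 ≈ -2.7975e+6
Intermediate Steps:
D(T) = 1/93
d = -54 (d = 18*(-3) = -54)
u(J, h) = (506 + J)/(1/93 + h) (u(J, h) = (J + 506)/(h + 1/93) = (506 + J)/(1/93 + h))
u(d, Y(16)) - 2797554 = 93*(506 - 54)/(1 + 93*16) - 2797554 = 93*452/(1 + 1488) - 2797554 = 93*452/1489 - 2797554 = 93*(1/1489)*452 - 2797554 = 42036/1489 - 2797554 = -4165515870/1489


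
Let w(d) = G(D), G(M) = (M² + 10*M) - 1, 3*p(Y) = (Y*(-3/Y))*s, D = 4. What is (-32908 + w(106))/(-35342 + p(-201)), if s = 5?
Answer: 32853/35347 ≈ 0.92944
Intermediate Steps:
p(Y) = -5 (p(Y) = ((Y*(-3/Y))*5)/3 = (-3*5)/3 = (⅓)*(-15) = -5)
G(M) = -1 + M² + 10*M
w(d) = 55 (w(d) = -1 + 4² + 10*4 = -1 + 16 + 40 = 55)
(-32908 + w(106))/(-35342 + p(-201)) = (-32908 + 55)/(-35342 - 5) = -32853/(-35347) = -32853*(-1/35347) = 32853/35347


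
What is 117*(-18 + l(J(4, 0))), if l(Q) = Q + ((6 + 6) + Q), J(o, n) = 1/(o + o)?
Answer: -2691/4 ≈ -672.75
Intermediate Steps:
J(o, n) = 1/(2*o)
l(Q) = 12 + 2*Q (l(Q) = Q + (12 + Q) = 12 + 2*Q)
117*(-18 + l(J(4, 0))) = 117*(-18 + (12 + 2*((1/2)/4))) = 117*(-18 + (12 + 2*((1/2)*(1/4)))) = 117*(-18 + (12 + 2*(1/8))) = 117*(-18 + (12 + 1/4)) = 117*(-18 + 49/4) = 117*(-23/4) = -2691/4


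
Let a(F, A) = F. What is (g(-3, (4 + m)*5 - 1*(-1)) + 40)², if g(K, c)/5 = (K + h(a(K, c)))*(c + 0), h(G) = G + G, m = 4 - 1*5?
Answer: 462400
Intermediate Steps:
m = -1 (m = 4 - 5 = -1)
h(G) = 2*G
g(K, c) = 15*K*c (g(K, c) = 5*((K + 2*K)*(c + 0)) = 5*((3*K)*c) = 5*(3*K*c) = 15*K*c)
(g(-3, (4 + m)*5 - 1*(-1)) + 40)² = (15*(-3)*((4 - 1)*5 - 1*(-1)) + 40)² = (15*(-3)*(3*5 + 1) + 40)² = (15*(-3)*(15 + 1) + 40)² = (15*(-3)*16 + 40)² = (-720 + 40)² = (-680)² = 462400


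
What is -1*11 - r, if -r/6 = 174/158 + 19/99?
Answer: -8449/2607 ≈ -3.2409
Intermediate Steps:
r = -20228/2607 (r = -6*(174/158 + 19/99) = -6*(174*(1/158) + 19*(1/99)) = -6*(87/79 + 19/99) = -6*10114/7821 = -20228/2607 ≈ -7.7591)
-1*11 - r = -1*11 - 1*(-20228/2607) = -11 + 20228/2607 = -8449/2607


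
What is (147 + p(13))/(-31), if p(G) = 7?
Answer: -154/31 ≈ -4.9677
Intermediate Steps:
(147 + p(13))/(-31) = (147 + 7)/(-31) = 154*(-1/31) = -154/31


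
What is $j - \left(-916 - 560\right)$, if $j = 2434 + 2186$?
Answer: $6096$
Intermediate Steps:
$j = 4620$
$j - \left(-916 - 560\right) = 4620 - \left(-916 - 560\right) = 4620 - -1476 = 4620 + 1476 = 6096$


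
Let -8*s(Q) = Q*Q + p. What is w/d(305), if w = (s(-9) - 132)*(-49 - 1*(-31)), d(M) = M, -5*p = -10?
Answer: 10251/1220 ≈ 8.4025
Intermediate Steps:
p = 2 (p = -1/5*(-10) = 2)
s(Q) = -1/4 - Q**2/8 (s(Q) = -(Q*Q + 2)/8 = -(Q**2 + 2)/8 = -(2 + Q**2)/8 = -1/4 - Q**2/8)
w = 10251/4 (w = ((-1/4 - 1/8*(-9)**2) - 132)*(-49 - 1*(-31)) = ((-1/4 - 1/8*81) - 132)*(-49 + 31) = ((-1/4 - 81/8) - 132)*(-18) = (-83/8 - 132)*(-18) = -1139/8*(-18) = 10251/4 ≈ 2562.8)
w/d(305) = (10251/4)/305 = (10251/4)*(1/305) = 10251/1220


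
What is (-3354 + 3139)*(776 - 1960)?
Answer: 254560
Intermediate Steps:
(-3354 + 3139)*(776 - 1960) = -215*(-1184) = 254560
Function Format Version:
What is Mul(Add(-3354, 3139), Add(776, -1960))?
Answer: 254560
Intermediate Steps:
Mul(Add(-3354, 3139), Add(776, -1960)) = Mul(-215, -1184) = 254560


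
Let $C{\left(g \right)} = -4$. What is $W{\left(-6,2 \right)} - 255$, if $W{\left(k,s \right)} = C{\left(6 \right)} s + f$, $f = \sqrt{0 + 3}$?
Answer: $-263 + \sqrt{3} \approx -261.27$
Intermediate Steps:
$f = \sqrt{3} \approx 1.732$
$W{\left(k,s \right)} = \sqrt{3} - 4 s$ ($W{\left(k,s \right)} = - 4 s + \sqrt{3} = \sqrt{3} - 4 s$)
$W{\left(-6,2 \right)} - 255 = \left(\sqrt{3} - 8\right) - 255 = \left(-8 + \sqrt{3}\right) - 255 = -263 + \sqrt{3}$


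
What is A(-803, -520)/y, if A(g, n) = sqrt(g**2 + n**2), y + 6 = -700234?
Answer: -sqrt(915209)/700240 ≈ -0.0013662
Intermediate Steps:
y = -700240 (y = -6 - 700234 = -700240)
A(-803, -520)/y = sqrt((-803)**2 + (-520)**2)/(-700240) = sqrt(644809 + 270400)*(-1/700240) = sqrt(915209)*(-1/700240) = -sqrt(915209)/700240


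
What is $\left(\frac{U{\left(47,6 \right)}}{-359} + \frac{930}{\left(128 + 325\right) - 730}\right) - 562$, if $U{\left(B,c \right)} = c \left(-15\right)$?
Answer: $- \frac{56195906}{99443} \approx -565.11$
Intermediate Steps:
$U{\left(B,c \right)} = - 15 c$
$\left(\frac{U{\left(47,6 \right)}}{-359} + \frac{930}{\left(128 + 325\right) - 730}\right) - 562 = \left(\frac{\left(-15\right) 6}{-359} + \frac{930}{\left(128 + 325\right) - 730}\right) - 562 = \left(\left(-90\right) \left(- \frac{1}{359}\right) + \frac{930}{453 - 730}\right) - 562 = \left(\frac{90}{359} + \frac{930}{-277}\right) - 562 = \left(\frac{90}{359} + 930 \left(- \frac{1}{277}\right)\right) - 562 = \left(\frac{90}{359} - \frac{930}{277}\right) - 562 = - \frac{308940}{99443} - 562 = - \frac{56195906}{99443}$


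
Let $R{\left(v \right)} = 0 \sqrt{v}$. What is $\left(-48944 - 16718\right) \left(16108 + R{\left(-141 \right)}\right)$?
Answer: $-1057683496$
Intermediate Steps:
$R{\left(v \right)} = 0$
$\left(-48944 - 16718\right) \left(16108 + R{\left(-141 \right)}\right) = \left(-48944 - 16718\right) \left(16108 + 0\right) = \left(-65662\right) 16108 = -1057683496$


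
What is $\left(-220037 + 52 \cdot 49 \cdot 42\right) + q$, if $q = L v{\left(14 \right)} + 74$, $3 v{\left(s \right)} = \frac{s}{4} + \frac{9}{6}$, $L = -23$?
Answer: $- \frac{338956}{3} \approx -1.1299 \cdot 10^{5}$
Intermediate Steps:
$v{\left(s \right)} = \frac{1}{2} + \frac{s}{12}$ ($v{\left(s \right)} = \frac{\frac{s}{4} + \frac{9}{6}}{3} = \frac{s \frac{1}{4} + 9 \cdot \frac{1}{6}}{3} = \frac{\frac{s}{4} + \frac{3}{2}}{3} = \frac{\frac{3}{2} + \frac{s}{4}}{3} = \frac{1}{2} + \frac{s}{12}$)
$q = \frac{107}{3}$ ($q = - 23 \left(\frac{1}{2} + \frac{1}{12} \cdot 14\right) + 74 = - 23 \left(\frac{1}{2} + \frac{7}{6}\right) + 74 = \left(-23\right) \frac{5}{3} + 74 = - \frac{115}{3} + 74 = \frac{107}{3} \approx 35.667$)
$\left(-220037 + 52 \cdot 49 \cdot 42\right) + q = \left(-220037 + 52 \cdot 49 \cdot 42\right) + \frac{107}{3} = \left(-220037 + 2548 \cdot 42\right) + \frac{107}{3} = \left(-220037 + 107016\right) + \frac{107}{3} = -113021 + \frac{107}{3} = - \frac{338956}{3}$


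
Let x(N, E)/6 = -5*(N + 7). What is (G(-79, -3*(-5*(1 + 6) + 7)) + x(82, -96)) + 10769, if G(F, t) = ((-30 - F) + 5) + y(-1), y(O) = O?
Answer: 8152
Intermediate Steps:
x(N, E) = -210 - 30*N (x(N, E) = 6*(-5*(N + 7)) = 6*(-5*(7 + N)) = 6*(-35 - 5*N) = -210 - 30*N)
G(F, t) = -26 - F (G(F, t) = ((-30 - F) + 5) - 1 = (-25 - F) - 1 = -26 - F)
(G(-79, -3*(-5*(1 + 6) + 7)) + x(82, -96)) + 10769 = ((-26 - 1*(-79)) + (-210 - 30*82)) + 10769 = ((-26 + 79) + (-210 - 2460)) + 10769 = (53 - 2670) + 10769 = -2617 + 10769 = 8152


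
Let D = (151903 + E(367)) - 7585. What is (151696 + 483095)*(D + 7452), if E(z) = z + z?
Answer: 96808166664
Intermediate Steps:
E(z) = 2*z
D = 145052 (D = (151903 + 2*367) - 7585 = (151903 + 734) - 7585 = 152637 - 7585 = 145052)
(151696 + 483095)*(D + 7452) = (151696 + 483095)*(145052 + 7452) = 634791*152504 = 96808166664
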